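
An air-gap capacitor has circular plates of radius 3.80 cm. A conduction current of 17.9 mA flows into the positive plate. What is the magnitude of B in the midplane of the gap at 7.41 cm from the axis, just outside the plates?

By continuity the displacement current in the gap matches the conduction current: I_d = 0.0179 A.
Outside the plates the loop encloses all of I_d, so B·2πr = μ₀ I_d and B = 4.83×10^-8 T.

4.83×10^-8 T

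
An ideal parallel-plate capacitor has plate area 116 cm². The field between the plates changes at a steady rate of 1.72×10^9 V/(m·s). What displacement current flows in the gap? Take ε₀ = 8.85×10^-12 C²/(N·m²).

1.77×10^-4 A

I_d = ε₀ A (dE/dt) = (8.85×10^-12)(0.0116 m²)(1.72×10^9) = 1.77×10^-4 A.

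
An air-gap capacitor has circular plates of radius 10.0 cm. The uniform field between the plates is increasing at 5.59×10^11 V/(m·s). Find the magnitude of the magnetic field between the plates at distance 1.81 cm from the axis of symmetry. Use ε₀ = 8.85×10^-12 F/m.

Through the whole plate area (πR² = 0.03142 m²), I_d = ε₀ πR² dE/dt = 0.1554 A.
∮B·dl = μ₀ I_d,enc with I_d,enc = I_d r²/R² = 5.091×10^-3 A; so B = μ₀ I_d,enc/(2πr) = 5.63×10^-8 T.

5.63×10^-8 T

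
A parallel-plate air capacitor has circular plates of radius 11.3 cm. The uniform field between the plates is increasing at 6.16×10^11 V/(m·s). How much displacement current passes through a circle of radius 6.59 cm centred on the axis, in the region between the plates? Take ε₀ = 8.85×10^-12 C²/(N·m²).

0.0744 A

Through the whole plate area (πR² = 0.04011 m²), I_d = ε₀ πR² dE/dt = 0.2187 A.
The field is uniform, so I_d,enc = I_d (r/R)² = (0.2187)(6.59/11.3)² = 0.0744 A.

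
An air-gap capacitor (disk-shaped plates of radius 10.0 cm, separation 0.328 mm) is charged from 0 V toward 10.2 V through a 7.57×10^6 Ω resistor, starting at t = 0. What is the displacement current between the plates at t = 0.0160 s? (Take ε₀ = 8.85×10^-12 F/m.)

1.11×10^-7 A

With C = ε₀A/d = (8.85×10^-12)(0.03142)/(3.28×10^-4) = 8.478×10^-10 F, the time constant is τ = RC = 6.418×10^-3 s, so t/τ = 2.493 and e^(−t/τ) = 0.08266.
I_d = I_cond = (V₀/R) e^(−t/τ) = (1.347×10^-6)(0.08266) = 1.11×10^-7 A.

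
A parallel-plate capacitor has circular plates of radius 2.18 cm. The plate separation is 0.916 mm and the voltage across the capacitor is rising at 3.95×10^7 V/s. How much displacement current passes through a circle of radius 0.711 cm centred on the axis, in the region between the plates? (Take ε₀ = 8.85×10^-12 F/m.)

I_d = C dV/dt with C = ε₀πR²/d = 1.442×10^-11 F, so I_d = (1.442×10^-11)(3.95×10^7) = 5.696×10^-4 A.
Since J_d is uniform, the enclosed fraction is (r/R)² = 0.1064, giving I_d,enc = 6.06×10^-5 A.

6.06×10^-5 A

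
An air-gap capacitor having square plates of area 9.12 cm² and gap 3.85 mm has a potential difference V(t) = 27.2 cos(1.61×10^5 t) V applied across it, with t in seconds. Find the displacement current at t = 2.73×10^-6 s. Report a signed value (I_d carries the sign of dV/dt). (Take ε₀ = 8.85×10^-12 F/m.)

-3.91×10^-6 A

dE/dt = (V₀ω/d)·−sin(ωt) with ωt = 0.43953 rad: (27.2)(1.61×10^5)(-0.4255)/(3.85×10^-3) = -4.840×10^8 V/(m·s).
I_d = ε₀ A dE/dt = (8.85×10^-12)(9.12×10^-4)(-4.840×10^8) = -3.91×10^-6 A.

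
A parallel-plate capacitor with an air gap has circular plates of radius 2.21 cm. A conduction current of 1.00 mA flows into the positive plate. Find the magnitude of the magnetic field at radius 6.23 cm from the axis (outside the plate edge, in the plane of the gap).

3.21×10^-9 T

Between the plates the displacement current equals the wire current: I_d = 1.00 mA = 1.00×10^-3 A.
Outside the plates the loop encloses all of I_d, so B·2πr = μ₀ I_d and B = 3.21×10^-9 T.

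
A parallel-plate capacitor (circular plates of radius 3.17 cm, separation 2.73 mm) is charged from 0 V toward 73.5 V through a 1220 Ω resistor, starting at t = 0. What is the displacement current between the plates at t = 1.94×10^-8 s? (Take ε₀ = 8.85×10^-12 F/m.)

0.0127 A

With C = ε₀A/d = (8.85×10^-12)(3.157×10^-3)/(2.73×10^-3) = 1.023×10^-11 F, the time constant is τ = RC = 1.248×10^-8 s, so t/τ = 1.554 and e^(−t/τ) = 0.2114.
I_d = I_cond = (V₀/R) e^(−t/τ) = (0.06025)(0.2114) = 0.0127 A.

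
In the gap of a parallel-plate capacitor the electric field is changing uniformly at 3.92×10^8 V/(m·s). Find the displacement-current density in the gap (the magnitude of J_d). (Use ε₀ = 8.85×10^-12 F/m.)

3.47×10^-3 A/m²

J_d = ε₀ ∂E/∂t, so J_d = 3.47×10^-3 A/m².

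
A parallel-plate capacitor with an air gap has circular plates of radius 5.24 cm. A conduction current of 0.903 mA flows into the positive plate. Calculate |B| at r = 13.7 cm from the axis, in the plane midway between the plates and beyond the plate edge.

1.32×10^-9 T

Between the plates the displacement current equals the wire current: I_d = 0.903 mA = 9.03×10^-4 A.
For r ≥ R the full I_d is enclosed: B = μ₀ I_d/(2πr) = (4π×10^-7)(9.03×10^-4)/(2π·0.137) = 1.32×10^-9 T.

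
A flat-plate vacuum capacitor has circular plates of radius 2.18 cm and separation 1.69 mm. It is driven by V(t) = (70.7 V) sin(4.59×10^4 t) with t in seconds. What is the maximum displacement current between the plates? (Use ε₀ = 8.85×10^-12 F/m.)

2.54×10^-5 A

The displacement current equals the conduction current C dV/dt, which peaks at C V₀ ω.
With C = ε₀A/d = (8.85×10^-12)(1.493×10^-3)/(1.69×10^-3) = 7.818×10^-12 F and ω = 4.59×10^4 rad/s, I_d,max = (7.818×10^-12)(70.7)(4.59×10^4) = 2.54×10^-5 A.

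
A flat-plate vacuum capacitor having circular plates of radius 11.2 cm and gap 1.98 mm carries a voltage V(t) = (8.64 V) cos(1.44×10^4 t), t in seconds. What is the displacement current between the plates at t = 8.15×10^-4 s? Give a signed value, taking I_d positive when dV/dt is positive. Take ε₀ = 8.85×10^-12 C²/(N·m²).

dV/dt = (8.64)(1.44×10^4)·−sin(11.736) = 9.184×10^4 V/s.
I_d = C dV/dt with C = ε₀A/d = (8.85×10^-12)(0.03941)/(1.98×10^-3) = 1.762×10^-10 F, so I_d = (1.762×10^-10)(9.184×10^4) = 1.62×10^-5 A.

1.62×10^-5 A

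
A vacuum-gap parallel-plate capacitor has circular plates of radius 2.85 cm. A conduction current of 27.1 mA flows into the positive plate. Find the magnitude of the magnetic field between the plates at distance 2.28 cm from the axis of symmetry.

1.52×10^-7 T

No conduction current crosses the gap, so I_d there equals the 0.0271 A in the leads.
An Ampèrian loop of radius r encloses a fraction (r/R)² of I_d. Then B·2πr = μ₀ I_d (r/R)², giving B = μ₀ I_d r/(2πR²) = 1.52×10^-7 T.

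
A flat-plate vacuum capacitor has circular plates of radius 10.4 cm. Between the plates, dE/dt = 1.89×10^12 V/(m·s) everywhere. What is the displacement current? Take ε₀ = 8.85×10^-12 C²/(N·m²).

0.568 A

The displacement current is ε₀ times dΦ_E/dt = ε₀ A dE/dt = (8.85×10^-12)(0.03398)(1.89×10^12) = 0.568 A.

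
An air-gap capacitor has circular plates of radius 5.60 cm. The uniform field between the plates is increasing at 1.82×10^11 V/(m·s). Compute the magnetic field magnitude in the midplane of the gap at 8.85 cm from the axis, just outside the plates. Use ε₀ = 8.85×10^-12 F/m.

Total displacement current: I_d = ε₀(πR²)(dE/dt) = (8.85×10^-12)(9.852×10^-3)(1.82×10^11) = 0.01587 A.
With r > R the enclosed displacement current is the full I_d; B = μ₀ I_d / (2πr) = 3.59×10^-8 T.

3.59×10^-8 T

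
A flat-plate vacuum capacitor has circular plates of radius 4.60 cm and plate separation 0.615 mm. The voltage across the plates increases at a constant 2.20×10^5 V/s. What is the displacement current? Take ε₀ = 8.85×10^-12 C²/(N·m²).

The field between the plates is E = V/d, so dE/dt = (2.20×10^5)/(6.15×10^-4 m) = 3.577×10^8 V/(m·s).
I_d = ε₀ A (dE/dt) = (8.85×10^-12)(6.648×10^-3)(3.577×10^8) = 2.10×10^-5 A.

2.10×10^-5 A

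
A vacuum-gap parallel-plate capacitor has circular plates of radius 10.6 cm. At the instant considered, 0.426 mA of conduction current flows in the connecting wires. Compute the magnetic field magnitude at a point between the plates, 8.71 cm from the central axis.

6.60×10^-10 T

No conduction current crosses the gap, so I_d there equals the 4.26×10^-4 A in the leads.
For r < R the Ampère–Maxwell law gives B(2πr) = μ₀ I_d (r²/R²), so B = μ₀ I_d r/(2πR²) = (4π×10^-7)(4.26×10^-4)(0.0871)/(2π·0.106²) = 6.60×10^-10 T.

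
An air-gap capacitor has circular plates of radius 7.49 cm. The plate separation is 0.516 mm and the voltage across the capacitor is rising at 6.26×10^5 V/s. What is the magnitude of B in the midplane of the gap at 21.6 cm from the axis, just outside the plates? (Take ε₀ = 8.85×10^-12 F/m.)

With E = V/d, dE/dt = 1.213×10^9 V/(m·s) and πR² = 0.01762 m², giving I_d = ε₀ πR² dE/dt = 1.892×10^-4 A.
For r ≥ R the full I_d is enclosed: B = μ₀ I_d/(2πr) = (4π×10^-7)(1.892×10^-4)/(2π·0.216) = 1.75×10^-10 T.

1.75×10^-10 T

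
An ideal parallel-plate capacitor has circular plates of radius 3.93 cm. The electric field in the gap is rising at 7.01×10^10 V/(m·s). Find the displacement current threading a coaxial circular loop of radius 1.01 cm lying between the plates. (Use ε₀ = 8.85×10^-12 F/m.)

Through the whole plate area (πR² = 4.852×10^-3 m²), I_d = ε₀ πR² dE/dt = 3.010×10^-3 A.
Through an area πr² the displacement current is I_d·(πr²/πR²) = I_d (r/R)² = 1.99×10^-4 A.

1.99×10^-4 A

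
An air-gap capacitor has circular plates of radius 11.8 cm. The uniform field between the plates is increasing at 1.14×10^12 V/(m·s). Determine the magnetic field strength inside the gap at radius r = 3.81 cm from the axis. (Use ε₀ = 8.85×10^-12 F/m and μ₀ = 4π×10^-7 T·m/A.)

I_d = ε₀ dΦ_E/dt = ε₀ πR² (dE/dt) = (8.85×10^-12)(0.04374)(1.14×10^12) = 0.4413 A through the full plate area.
For r < R the Ampère–Maxwell law gives B(2πr) = μ₀ I_d (r²/R²), so B = μ₀ I_d r/(2πR²) = (4π×10^-7)(0.4413)(0.0381)/(2π·0.118²) = 2.42×10^-7 T.

2.42×10^-7 T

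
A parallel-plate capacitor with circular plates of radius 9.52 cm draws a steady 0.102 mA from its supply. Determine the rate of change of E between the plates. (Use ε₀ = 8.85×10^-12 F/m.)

4.05×10^8 V/(m·s)

The displacement current between the plates equals the conduction current, I_d = 0.102 mA.
Since I_d = ε₀ A dE/dt, dE/dt = I_d/(ε₀A) = (1.02×10^-4)/((8.85×10^-12)(0.02847)) = 4.05×10^8 V/(m·s).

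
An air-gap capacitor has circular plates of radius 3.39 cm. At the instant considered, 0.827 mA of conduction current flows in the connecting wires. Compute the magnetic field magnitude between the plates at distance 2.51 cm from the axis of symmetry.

3.61×10^-9 T

Between the plates the displacement current equals the wire current: I_d = 0.827 mA = 8.27×10^-4 A.
∮B·dl = μ₀ I_d,enc with I_d,enc = I_d r²/R² = 4.534×10^-4 A; so B = μ₀ I_d,enc/(2πr) = 3.61×10^-9 T.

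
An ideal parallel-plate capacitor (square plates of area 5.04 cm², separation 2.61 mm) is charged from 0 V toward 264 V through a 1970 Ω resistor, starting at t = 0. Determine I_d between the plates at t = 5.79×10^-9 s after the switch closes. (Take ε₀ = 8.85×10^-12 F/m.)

With C = ε₀A/d = (8.85×10^-12)(5.04×10^-4)/(2.61×10^-3) = 1.709×10^-12 F, the time constant is τ = RC = 3.367×10^-9 s, so t/τ = 1.720 and e^(−t/τ) = 0.1791.
I_d = I_cond = (V₀/R) e^(−t/τ) = (0.1340)(0.1791) = 0.0240 A.

0.0240 A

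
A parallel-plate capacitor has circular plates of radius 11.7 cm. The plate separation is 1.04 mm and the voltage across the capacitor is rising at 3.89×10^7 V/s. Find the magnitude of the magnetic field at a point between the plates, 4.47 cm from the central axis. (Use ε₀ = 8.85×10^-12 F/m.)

9.30×10^-9 T

With E = V/d, dE/dt = 3.740×10^10 V/(m·s) and πR² = 0.04301 m², giving I_d = ε₀ πR² dE/dt = 0.01424 A.
∮B·dl = μ₀ I_d,enc with I_d,enc = I_d r²/R² = 2.079×10^-3 A; so B = μ₀ I_d,enc/(2πr) = 9.30×10^-9 T.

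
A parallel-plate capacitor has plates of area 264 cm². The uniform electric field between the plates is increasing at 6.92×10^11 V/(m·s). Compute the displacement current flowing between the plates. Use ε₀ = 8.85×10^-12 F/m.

The displacement current is ε₀ times dΦ_E/dt = ε₀ A dE/dt = (8.85×10^-12)(0.0264)(6.92×10^11) = 0.162 A.

0.162 A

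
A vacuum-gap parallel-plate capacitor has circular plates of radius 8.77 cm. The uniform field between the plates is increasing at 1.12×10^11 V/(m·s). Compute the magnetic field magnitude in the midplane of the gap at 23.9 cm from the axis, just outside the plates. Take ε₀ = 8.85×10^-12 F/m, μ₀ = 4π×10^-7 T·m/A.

2.00×10^-8 T

I_d = ε₀ dΦ_E/dt = ε₀ πR² (dE/dt) = (8.85×10^-12)(0.02416)(1.12×10^11) = 0.02395 A through the full plate area.
With r > R the enclosed displacement current is the full I_d; B = μ₀ I_d / (2πr) = 2.00×10^-8 T.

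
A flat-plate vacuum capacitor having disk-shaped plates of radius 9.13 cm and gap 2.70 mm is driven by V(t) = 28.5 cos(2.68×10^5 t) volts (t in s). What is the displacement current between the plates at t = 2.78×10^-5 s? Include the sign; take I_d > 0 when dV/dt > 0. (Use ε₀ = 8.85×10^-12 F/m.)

dV/dt = (28.5)(2.68×10^5)·−sin(7.4504) = -7.024×10^6 V/s.
I_d = C dV/dt with C = ε₀A/d = (8.85×10^-12)(0.02619)/(2.70×10^-3) = 8.585×10^-11 F, so I_d = (8.585×10^-11)(-7.024×10^6) = -6.03×10^-4 A.

-6.03×10^-4 A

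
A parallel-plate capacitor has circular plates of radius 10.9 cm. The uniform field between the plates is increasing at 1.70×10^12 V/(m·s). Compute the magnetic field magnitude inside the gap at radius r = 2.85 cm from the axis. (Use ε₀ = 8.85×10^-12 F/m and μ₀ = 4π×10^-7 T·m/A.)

Total displacement current: I_d = ε₀(πR²)(dE/dt) = (8.85×10^-12)(0.03733)(1.70×10^12) = 0.5616 A.
∮B·dl = μ₀ I_d,enc with I_d,enc = I_d r²/R² = 0.03839 A; so B = μ₀ I_d,enc/(2πr) = 2.69×10^-7 T.

2.69×10^-7 T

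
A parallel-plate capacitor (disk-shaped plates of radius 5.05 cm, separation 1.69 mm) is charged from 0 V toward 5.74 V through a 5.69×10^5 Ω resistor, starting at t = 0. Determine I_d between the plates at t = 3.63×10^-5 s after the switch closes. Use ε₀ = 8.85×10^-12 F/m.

C = ε₀A/d = (8.85×10^-12)(8.012×10^-3)/(1.69×10^-3) = 4.196×10^-11 F and τ = RC = 2.388×10^-5 s. I_d in the gap equals the RC charging current.
I_d(t) = (V₀/R) e^(−t/τ) = 1.009×10^-5 · e^(−1.520) = 2.21×10^-6 A.

2.21×10^-6 A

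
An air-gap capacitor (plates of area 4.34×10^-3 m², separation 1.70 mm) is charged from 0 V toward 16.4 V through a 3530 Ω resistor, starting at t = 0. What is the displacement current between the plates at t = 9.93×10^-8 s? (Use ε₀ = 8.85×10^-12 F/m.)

C = ε₀A/d = (8.85×10^-12)(4.34×10^-3)/(1.70×10^-3) = 2.259×10^-11 F and τ = RC = 7.974×10^-8 s. I_d in the gap equals the RC charging current.
I_d(t) = (V₀/R) e^(−t/τ) = 4.646×10^-3 · e^(−1.245) = 1.34×10^-3 A.

1.34×10^-3 A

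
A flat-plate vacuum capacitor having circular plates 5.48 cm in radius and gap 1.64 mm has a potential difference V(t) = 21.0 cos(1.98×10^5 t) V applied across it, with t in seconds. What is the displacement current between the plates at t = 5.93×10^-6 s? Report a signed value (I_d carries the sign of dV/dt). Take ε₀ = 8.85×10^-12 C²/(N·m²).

-1.95×10^-4 A

dV/dt = (21.0)(1.98×10^5)·−sin(1.17414) = -3.835×10^6 V/s.
I_d = C dV/dt with C = ε₀A/d = (8.85×10^-12)(9.434×10^-3)/(1.64×10^-3) = 5.091×10^-11 F, so I_d = (5.091×10^-11)(-3.835×10^6) = -1.95×10^-4 A.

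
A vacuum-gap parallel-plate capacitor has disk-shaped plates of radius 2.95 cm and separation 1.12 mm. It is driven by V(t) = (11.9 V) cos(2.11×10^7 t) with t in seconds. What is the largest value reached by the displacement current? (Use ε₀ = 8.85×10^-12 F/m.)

The displacement current equals the conduction current C dV/dt, which peaks at C V₀ ω.
With C = ε₀A/d = (8.85×10^-12)(2.734×10^-3)/(1.12×10^-3) = 2.160×10^-11 F and ω = 2.11×10^7 rad/s, I_d,max = (2.160×10^-11)(11.9)(2.11×10^7) = 5.42×10^-3 A.

5.42×10^-3 A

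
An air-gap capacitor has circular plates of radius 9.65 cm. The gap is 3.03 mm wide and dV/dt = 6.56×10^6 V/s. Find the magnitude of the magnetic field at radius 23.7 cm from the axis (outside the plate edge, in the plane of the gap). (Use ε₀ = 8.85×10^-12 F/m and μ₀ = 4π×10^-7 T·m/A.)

I_d = C dV/dt with C = ε₀πR²/d = 8.546×10^-11 F, so I_d = (8.546×10^-11)(6.56×10^6) = 5.606×10^-4 A.
Outside the plates the loop encloses all of I_d, so B·2πr = μ₀ I_d and B = 4.73×10^-10 T.

4.73×10^-10 T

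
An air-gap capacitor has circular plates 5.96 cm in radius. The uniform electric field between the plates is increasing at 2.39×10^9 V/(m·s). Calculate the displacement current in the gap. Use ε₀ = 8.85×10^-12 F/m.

I_d = ε₀ A (dE/dt) = (8.85×10^-12)(0.01116 m²)(2.39×10^9) = 2.36×10^-4 A.

2.36×10^-4 A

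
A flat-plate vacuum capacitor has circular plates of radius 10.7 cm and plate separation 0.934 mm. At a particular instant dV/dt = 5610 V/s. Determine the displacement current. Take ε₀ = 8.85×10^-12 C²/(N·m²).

The displacement current equals the charging current C dV/dt. With C = ε₀A/d = (8.85×10^-12)(0.03597)/(9.34×10^-4) = 3.408×10^-10 F, I_d = (3.408×10^-10)(5610) = 1.91×10^-6 A.

1.91×10^-6 A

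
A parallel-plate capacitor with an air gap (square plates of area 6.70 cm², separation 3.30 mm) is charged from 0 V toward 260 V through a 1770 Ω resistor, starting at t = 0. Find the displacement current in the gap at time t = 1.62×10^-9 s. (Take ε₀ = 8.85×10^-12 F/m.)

C = ε₀A/d = (8.85×10^-12)(6.70×10^-4)/(3.30×10^-3) = 1.797×10^-12 F, so τ = RC = 3.181×10^-9 s.
The conduction current is I(t) = (V₀/R) e^(−t/τ), and the displacement current between the plates equals it.
t/τ = 0.5093; I_d = (260/1770) · e^(−0.5093) = (0.1469)(0.6009) = 0.0883 A.

0.0883 A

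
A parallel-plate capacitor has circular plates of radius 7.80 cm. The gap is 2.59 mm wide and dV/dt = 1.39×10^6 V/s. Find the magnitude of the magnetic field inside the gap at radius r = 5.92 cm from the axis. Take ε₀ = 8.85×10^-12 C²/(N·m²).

1.77×10^-10 T

With E = V/d, dE/dt = 5.367×10^8 V/(m·s) and πR² = 0.01911 m², giving I_d = ε₀ πR² dE/dt = 9.077×10^-5 A.
∮B·dl = μ₀ I_d,enc with I_d,enc = I_d r²/R² = 5.229×10^-5 A; so B = μ₀ I_d,enc/(2πr) = 1.77×10^-10 T.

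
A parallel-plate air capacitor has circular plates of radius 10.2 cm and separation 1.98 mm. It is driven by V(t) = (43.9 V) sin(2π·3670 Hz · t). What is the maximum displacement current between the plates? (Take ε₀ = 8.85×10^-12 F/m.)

1.48×10^-4 A

C = ε₀A/d = (8.85×10^-12)(0.03269)/(1.98×10^-3) = 1.461×10^-10 F; ω = 2πf = 2.306×10^4 rad/s.
I_d = C dV/dt, so |I_d|_max = C V₀ ω = (1.461×10^-10)(43.9)(2.306×10^4) = 1.48×10^-4 A.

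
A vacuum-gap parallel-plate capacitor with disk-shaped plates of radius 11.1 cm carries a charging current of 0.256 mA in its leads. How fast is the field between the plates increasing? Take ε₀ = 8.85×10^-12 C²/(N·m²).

7.47×10^8 V/(m·s)

Charge continuity gives I_d = I = 2.56×10^-4 A between the plates.
Since I_d = ε₀ A dE/dt, dE/dt = I_d/(ε₀A) = (2.56×10^-4)/((8.85×10^-12)(0.03871)) = 7.47×10^8 V/(m·s).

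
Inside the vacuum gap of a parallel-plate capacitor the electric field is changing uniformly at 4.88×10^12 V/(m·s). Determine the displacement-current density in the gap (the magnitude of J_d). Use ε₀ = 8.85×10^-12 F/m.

43.2 A/m²

J_d = ε₀ dE/dt = (8.85×10^-12)(4.88×10^12) = 43.2 A/m².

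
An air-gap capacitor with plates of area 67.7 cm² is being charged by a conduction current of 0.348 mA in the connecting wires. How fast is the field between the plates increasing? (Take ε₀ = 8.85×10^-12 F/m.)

5.81×10^9 V/(m·s)

Charge continuity gives I_d = I = 3.48×10^-4 A between the plates.
Since I_d = ε₀ A dE/dt, dE/dt = I_d/(ε₀A) = (3.48×10^-4)/((8.85×10^-12)(6.77×10^-3)) = 5.81×10^9 V/(m·s).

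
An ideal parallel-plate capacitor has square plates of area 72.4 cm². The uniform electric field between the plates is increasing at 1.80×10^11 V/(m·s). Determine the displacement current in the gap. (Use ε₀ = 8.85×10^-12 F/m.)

With a uniform field, Φ_E = EA, so I_d = ε₀ A dE/dt = 0.0115 A.

0.0115 A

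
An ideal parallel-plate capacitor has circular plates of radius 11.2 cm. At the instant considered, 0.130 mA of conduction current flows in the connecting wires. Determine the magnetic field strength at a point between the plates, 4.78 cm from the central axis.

9.91×10^-11 T

Between the plates the displacement current equals the wire current: I_d = 0.130 mA = 1.30×10^-4 A.
An Ampèrian loop of radius r encloses a fraction (r/R)² of I_d. Then B·2πr = μ₀ I_d (r/R)², giving B = μ₀ I_d r/(2πR²) = 9.91×10^-11 T.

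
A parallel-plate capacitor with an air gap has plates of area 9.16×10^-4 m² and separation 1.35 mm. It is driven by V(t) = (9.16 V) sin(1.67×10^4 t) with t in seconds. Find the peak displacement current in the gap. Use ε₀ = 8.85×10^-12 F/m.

9.19×10^-7 A

The displacement current equals the conduction current C dV/dt, which peaks at C V₀ ω.
With C = ε₀A/d = (8.85×10^-12)(9.16×10^-4)/(1.35×10^-3) = 6.005×10^-12 F and ω = 1.67×10^4 rad/s, I_d,max = (6.005×10^-12)(9.16)(1.67×10^4) = 9.19×10^-7 A.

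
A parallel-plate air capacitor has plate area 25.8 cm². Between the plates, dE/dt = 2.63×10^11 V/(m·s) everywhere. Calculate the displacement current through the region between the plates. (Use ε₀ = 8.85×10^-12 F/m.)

6.01×10^-3 A

I_d = ε₀ A (dE/dt) = (8.85×10^-12)(2.58×10^-3 m²)(2.63×10^11) = 6.01×10^-3 A.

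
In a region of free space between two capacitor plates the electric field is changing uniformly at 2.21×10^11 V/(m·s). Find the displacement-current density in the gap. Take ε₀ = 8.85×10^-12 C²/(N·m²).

1.96 A/m²

The displacement-current density is ε₀ ∂E/∂t = (8.85×10^-12)(2.21×10^11) = 1.96 A/m².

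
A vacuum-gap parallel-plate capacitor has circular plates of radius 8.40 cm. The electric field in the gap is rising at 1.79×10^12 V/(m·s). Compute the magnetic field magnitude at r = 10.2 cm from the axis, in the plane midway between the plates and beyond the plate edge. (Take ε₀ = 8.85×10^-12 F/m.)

Through the whole plate area (πR² = 0.02217 m²), I_d = ε₀ πR² dE/dt = 0.3512 A.
With r > R the enclosed displacement current is the full I_d; B = μ₀ I_d / (2πr) = 6.89×10^-7 T.

6.89×10^-7 T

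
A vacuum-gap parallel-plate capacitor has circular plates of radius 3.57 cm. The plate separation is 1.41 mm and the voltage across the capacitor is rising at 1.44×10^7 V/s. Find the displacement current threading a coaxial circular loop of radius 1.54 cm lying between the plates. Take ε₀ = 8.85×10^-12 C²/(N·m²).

6.73×10^-5 A

dE/dt = (dV/dt)/d = 1.021×10^10 V/(m·s); I_d = ε₀(πR²)(dE/dt) = (8.85×10^-12)(4.004×10^-3)(1.021×10^10) = 3.618×10^-4 A.
Since J_d is uniform, the enclosed fraction is (r/R)² = 0.1861, giving I_d,enc = 6.73×10^-5 A.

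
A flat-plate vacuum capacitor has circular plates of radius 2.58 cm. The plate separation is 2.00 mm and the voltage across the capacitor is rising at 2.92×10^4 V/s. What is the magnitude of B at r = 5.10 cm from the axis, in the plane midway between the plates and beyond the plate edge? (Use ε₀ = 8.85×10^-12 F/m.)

1.06×10^-12 T

With E = V/d, dE/dt = 1.460×10^7 V/(m·s) and πR² = 2.091×10^-3 m², giving I_d = ε₀ πR² dE/dt = 2.702×10^-7 A.
For r ≥ R the full I_d is enclosed: B = μ₀ I_d/(2πr) = (4π×10^-7)(2.702×10^-7)/(2π·0.0510) = 1.06×10^-12 T.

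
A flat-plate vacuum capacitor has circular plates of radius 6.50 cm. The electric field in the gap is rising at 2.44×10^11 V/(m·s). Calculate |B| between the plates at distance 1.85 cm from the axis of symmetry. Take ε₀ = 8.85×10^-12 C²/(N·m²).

Through the whole plate area (πR² = 0.01327 m²), I_d = ε₀ πR² dE/dt = 0.02866 A.
∮B·dl = μ₀ I_d,enc with I_d,enc = I_d r²/R² = 2.322×10^-3 A; so B = μ₀ I_d,enc/(2πr) = 2.51×10^-8 T.

2.51×10^-8 T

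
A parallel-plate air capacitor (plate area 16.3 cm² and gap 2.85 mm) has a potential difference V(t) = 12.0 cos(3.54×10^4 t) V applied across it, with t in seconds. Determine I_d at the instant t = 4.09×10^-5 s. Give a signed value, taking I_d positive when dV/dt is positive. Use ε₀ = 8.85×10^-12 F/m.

dV/dt = (12.0)(3.54×10^4)·−sin(1.44786) = -4.216×10^5 V/s.
I_d = C dV/dt with C = ε₀A/d = (8.85×10^-12)(1.63×10^-3)/(2.85×10^-3) = 5.062×10^-12 F, so I_d = (5.062×10^-12)(-4.216×10^5) = -2.13×10^-6 A.

-2.13×10^-6 A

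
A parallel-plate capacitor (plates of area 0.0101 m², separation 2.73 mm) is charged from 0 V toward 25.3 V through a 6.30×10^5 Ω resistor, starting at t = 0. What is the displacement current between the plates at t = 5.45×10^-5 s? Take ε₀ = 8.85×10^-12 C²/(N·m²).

2.86×10^-6 A

C = ε₀A/d = (8.85×10^-12)(0.0101)/(2.73×10^-3) = 3.274×10^-11 F, so τ = RC = 2.063×10^-5 s.
The conduction current is I(t) = (V₀/R) e^(−t/τ), and the displacement current between the plates equals it.
t/τ = 2.642; I_d = (25.3/6.30×10^5) · e^(−2.642) = (4.016×10^-5)(0.07122) = 2.86×10^-6 A.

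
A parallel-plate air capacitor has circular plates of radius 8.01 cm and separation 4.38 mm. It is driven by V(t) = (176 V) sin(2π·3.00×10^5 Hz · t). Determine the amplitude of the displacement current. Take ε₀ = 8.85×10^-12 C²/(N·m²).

0.0135 A

(dE/dt)_max = V₀ω/d = 7.574×10^10 V/(m·s); ω = 2πf = 1.885×10^6 rad/s.
I_d,max = ε₀ A (dE/dt)_max = (8.85×10^-12)(0.02016)(7.574×10^10) = 0.0135 A.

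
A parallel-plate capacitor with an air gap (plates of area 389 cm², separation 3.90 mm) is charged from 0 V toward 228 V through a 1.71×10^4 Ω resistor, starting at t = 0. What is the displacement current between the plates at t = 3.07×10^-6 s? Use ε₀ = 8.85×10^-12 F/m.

1.74×10^-3 A

C = ε₀A/d = (8.85×10^-12)(0.0389)/(3.90×10^-3) = 8.827×10^-11 F and τ = RC = 1.509×10^-6 s. I_d in the gap equals the RC charging current.
I_d(t) = (V₀/R) e^(−t/τ) = 0.01333 · e^(−2.034) = 1.74×10^-3 A.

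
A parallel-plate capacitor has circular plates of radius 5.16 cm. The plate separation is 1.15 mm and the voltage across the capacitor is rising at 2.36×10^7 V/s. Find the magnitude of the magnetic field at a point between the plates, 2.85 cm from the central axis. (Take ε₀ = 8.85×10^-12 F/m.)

I_d = C dV/dt with C = ε₀πR²/d = 6.437×10^-11 F, so I_d = (6.437×10^-11)(2.36×10^7) = 1.519×10^-3 A.
∮B·dl = μ₀ I_d,enc with I_d,enc = I_d r²/R² = 4.634×10^-4 A; so B = μ₀ I_d,enc/(2πr) = 3.25×10^-9 T.

3.25×10^-9 T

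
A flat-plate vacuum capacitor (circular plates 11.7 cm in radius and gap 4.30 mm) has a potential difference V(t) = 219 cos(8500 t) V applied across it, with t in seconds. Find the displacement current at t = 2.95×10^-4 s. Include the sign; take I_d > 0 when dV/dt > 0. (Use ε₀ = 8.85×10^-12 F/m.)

dV/dt = (219)(8500)·−sin(2.5075) = -1.103×10^6 V/s.
I_d = C dV/dt with C = ε₀A/d = (8.85×10^-12)(0.04301)/(4.30×10^-3) = 8.852×10^-11 F, so I_d = (8.852×10^-11)(-1.103×10^6) = -9.76×10^-5 A.

-9.76×10^-5 A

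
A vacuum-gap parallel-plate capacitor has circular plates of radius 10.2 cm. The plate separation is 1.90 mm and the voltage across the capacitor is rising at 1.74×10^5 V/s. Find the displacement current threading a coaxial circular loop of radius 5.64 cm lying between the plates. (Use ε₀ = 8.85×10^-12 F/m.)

8.10×10^-6 A

dE/dt = (dV/dt)/d = 9.158×10^7 V/(m·s); I_d = ε₀(πR²)(dE/dt) = (8.85×10^-12)(0.03269)(9.158×10^7) = 2.649×10^-5 A.
Through an area πr² the displacement current is I_d·(πr²/πR²) = I_d (r/R)² = 8.10×10^-6 A.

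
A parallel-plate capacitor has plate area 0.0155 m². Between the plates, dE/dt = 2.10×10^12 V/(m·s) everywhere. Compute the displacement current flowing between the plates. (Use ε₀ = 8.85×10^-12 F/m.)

0.288 A

With a uniform field, Φ_E = EA, so I_d = ε₀ A dE/dt = 0.288 A.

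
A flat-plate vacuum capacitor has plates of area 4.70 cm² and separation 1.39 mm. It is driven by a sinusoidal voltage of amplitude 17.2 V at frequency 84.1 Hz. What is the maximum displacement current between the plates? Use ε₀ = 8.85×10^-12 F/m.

2.72×10^-8 A

(dE/dt)_max = V₀ω/d = 6.538×10^6 V/(m·s); ω = 2πf = 528.4 rad/s.
I_d,max = ε₀ A (dE/dt)_max = (8.85×10^-12)(4.70×10^-4)(6.538×10^6) = 2.72×10^-8 A.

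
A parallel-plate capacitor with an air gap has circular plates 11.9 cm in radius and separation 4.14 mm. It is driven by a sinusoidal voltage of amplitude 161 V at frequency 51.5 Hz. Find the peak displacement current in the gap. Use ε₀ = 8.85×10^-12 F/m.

4.95×10^-6 A

(dE/dt)_max = V₀ω/d = 1.258×10^7 V/(m·s); ω = 2πf = 323.6 rad/s.
I_d,max = ε₀ A (dE/dt)_max = (8.85×10^-12)(0.04449)(1.258×10^7) = 4.95×10^-6 A.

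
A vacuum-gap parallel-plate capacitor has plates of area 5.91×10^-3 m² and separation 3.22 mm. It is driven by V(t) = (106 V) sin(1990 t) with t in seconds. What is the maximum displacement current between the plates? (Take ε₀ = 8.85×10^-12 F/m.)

3.43×10^-6 A

(dE/dt)_max = V₀ω/d = 6.551×10^7 V/(m·s); ω = 1990 rad/s.
I_d,max = ε₀ A (dE/dt)_max = (8.85×10^-12)(5.91×10^-3)(6.551×10^7) = 3.43×10^-6 A.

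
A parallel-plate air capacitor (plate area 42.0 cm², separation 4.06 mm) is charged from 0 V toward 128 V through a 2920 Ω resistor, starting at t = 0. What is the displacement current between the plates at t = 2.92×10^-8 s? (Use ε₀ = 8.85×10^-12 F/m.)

0.0147 A

C = ε₀A/d = (8.85×10^-12)(4.20×10^-3)/(4.06×10^-3) = 9.155×10^-12 F, so τ = RC = 2.673×10^-8 s.
The conduction current is I(t) = (V₀/R) e^(−t/τ), and the displacement current between the plates equals it.
t/τ = 1.092; I_d = (128/2920) · e^(−1.092) = (0.04384)(0.3355) = 0.0147 A.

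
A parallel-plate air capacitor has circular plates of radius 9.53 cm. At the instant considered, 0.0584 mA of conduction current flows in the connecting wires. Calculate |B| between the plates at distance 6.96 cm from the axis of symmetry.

8.95×10^-11 T

By continuity the displacement current in the gap matches the conduction current: I_d = 5.84×10^-5 A.
For r < R the Ampère–Maxwell law gives B(2πr) = μ₀ I_d (r²/R²), so B = μ₀ I_d r/(2πR²) = (4π×10^-7)(5.84×10^-5)(0.0696)/(2π·0.0953²) = 8.95×10^-11 T.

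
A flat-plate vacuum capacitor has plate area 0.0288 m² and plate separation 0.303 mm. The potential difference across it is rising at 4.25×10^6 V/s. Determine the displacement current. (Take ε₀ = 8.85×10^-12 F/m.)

3.58×10^-3 A

The displacement current equals the charging current C dV/dt. With C = ε₀A/d = (8.85×10^-12)(0.0288)/(3.03×10^-4) = 8.412×10^-10 F, I_d = (8.412×10^-10)(4.25×10^6) = 3.58×10^-3 A.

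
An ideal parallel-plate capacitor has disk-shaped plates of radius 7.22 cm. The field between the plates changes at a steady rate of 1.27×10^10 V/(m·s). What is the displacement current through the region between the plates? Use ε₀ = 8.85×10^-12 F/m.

1.84×10^-3 A

I_d = ε₀ A (dE/dt) = (8.85×10^-12)(0.01638 m²)(1.27×10^10) = 1.84×10^-3 A.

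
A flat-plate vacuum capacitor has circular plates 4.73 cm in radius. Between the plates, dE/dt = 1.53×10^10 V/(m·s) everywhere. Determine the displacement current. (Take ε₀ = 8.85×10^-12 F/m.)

With a uniform field, Φ_E = EA, so I_d = ε₀ A dE/dt = 9.52×10^-4 A.

9.52×10^-4 A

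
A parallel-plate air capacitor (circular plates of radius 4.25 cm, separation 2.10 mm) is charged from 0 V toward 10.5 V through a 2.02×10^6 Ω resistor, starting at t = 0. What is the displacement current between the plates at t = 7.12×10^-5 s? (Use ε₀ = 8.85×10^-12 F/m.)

C = ε₀A/d = (8.85×10^-12)(5.675×10^-3)/(2.10×10^-3) = 2.392×10^-11 F, so τ = RC = 4.832×10^-5 s.
The conduction current is I(t) = (V₀/R) e^(−t/τ), and the displacement current between the plates equals it.
t/τ = 1.474; I_d = (10.5/2.02×10^6) · e^(−1.474) = (5.198×10^-6)(0.2290) = 1.19×10^-6 A.

1.19×10^-6 A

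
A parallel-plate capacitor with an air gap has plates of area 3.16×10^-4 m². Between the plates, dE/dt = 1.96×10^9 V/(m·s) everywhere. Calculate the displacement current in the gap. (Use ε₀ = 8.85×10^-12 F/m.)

5.48×10^-6 A

The displacement current is ε₀ times dΦ_E/dt = ε₀ A dE/dt = (8.85×10^-12)(3.16×10^-4)(1.96×10^9) = 5.48×10^-6 A.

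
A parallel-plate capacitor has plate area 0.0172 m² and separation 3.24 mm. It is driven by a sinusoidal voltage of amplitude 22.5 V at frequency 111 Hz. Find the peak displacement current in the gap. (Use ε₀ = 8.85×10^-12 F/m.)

7.37×10^-7 A

The displacement current equals the conduction current C dV/dt, which peaks at C V₀ ω.
With C = ε₀A/d = (8.85×10^-12)(0.0172)/(3.24×10^-3) = 4.698×10^-11 F and ω = 2πf = 697.4 rad/s, I_d,max = (4.698×10^-11)(22.5)(697.4) = 7.37×10^-7 A.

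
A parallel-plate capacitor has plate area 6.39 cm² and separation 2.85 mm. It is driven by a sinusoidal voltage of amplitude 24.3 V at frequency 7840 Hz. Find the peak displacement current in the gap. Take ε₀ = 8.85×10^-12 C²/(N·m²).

2.38×10^-6 A

(dE/dt)_max = V₀ω/d = 4.200×10^8 V/(m·s); ω = 2πf = 4.926×10^4 rad/s.
I_d,max = ε₀ A (dE/dt)_max = (8.85×10^-12)(6.39×10^-4)(4.200×10^8) = 2.38×10^-6 A.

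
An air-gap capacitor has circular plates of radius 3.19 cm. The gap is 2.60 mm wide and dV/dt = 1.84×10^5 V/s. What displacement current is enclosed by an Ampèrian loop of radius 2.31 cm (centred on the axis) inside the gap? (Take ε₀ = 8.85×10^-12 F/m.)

I_d = C dV/dt with C = ε₀πR²/d = 1.088×10^-11 F, so I_d = (1.088×10^-11)(1.84×10^5) = 2.002×10^-6 A.
Since J_d is uniform, the enclosed fraction is (r/R)² = 0.5244, giving I_d,enc = 1.05×10^-6 A.

1.05×10^-6 A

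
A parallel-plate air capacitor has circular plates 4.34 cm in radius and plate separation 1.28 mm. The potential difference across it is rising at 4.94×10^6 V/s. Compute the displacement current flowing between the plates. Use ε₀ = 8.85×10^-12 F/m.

2.02×10^-4 A

The displacement current equals the charging current C dV/dt. With C = ε₀A/d = (8.85×10^-12)(5.917×10^-3)/(1.28×10^-3) = 4.091×10^-11 F, I_d = (4.091×10^-11)(4.94×10^6) = 2.02×10^-4 A.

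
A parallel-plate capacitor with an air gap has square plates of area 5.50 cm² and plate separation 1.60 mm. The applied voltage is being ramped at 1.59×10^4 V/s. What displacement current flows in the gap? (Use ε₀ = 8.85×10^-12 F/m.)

E = V/d so dE/dt = (dV/dt)/d = 9.938×10^6 V/(m·s), and I_d = ε₀ A dE/dt = (8.85×10^-12)(5.50×10^-4)(9.938×10^6) = 4.84×10^-8 A.

4.84×10^-8 A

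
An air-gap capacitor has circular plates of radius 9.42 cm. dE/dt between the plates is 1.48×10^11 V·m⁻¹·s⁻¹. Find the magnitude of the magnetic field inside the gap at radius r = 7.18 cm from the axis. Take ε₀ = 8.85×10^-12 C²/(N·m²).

5.91×10^-8 T

Total displacement current: I_d = ε₀(πR²)(dE/dt) = (8.85×10^-12)(0.02788)(1.48×10^11) = 0.03652 A.
For r < R the Ampère–Maxwell law gives B(2πr) = μ₀ I_d (r²/R²), so B = μ₀ I_d r/(2πR²) = (4π×10^-7)(0.03652)(0.0718)/(2π·0.0942²) = 5.91×10^-8 T.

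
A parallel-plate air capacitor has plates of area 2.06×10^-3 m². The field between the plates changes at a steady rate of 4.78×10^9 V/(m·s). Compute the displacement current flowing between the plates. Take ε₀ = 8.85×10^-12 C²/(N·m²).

I_d = ε₀ A (dE/dt) = (8.85×10^-12)(2.06×10^-3 m²)(4.78×10^9) = 8.71×10^-5 A.

8.71×10^-5 A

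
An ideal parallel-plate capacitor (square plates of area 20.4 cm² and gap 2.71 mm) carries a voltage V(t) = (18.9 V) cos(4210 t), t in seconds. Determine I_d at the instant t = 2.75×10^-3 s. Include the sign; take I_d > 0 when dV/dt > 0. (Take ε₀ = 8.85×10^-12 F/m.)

4.43×10^-7 A

dE/dt = (V₀ω/d)·−sin(ωt) with ωt = 11.5775 rad: (18.9)(4210)(0.8354)/(2.71×10^-3) = 2.453×10^7 V/(m·s).
I_d = ε₀ A dE/dt = (8.85×10^-12)(2.04×10^-3)(2.453×10^7) = 4.43×10^-7 A.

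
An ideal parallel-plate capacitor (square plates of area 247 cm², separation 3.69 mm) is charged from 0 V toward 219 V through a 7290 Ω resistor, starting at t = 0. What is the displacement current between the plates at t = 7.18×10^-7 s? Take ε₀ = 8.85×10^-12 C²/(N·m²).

5.70×10^-3 A

C = ε₀A/d = (8.85×10^-12)(0.0247)/(3.69×10^-3) = 5.924×10^-11 F, so τ = RC = 4.319×10^-7 s.
The conduction current is I(t) = (V₀/R) e^(−t/τ), and the displacement current between the plates equals it.
t/τ = 1.662; I_d = (219/7290) · e^(−1.662) = (0.03004)(0.1898) = 5.70×10^-3 A.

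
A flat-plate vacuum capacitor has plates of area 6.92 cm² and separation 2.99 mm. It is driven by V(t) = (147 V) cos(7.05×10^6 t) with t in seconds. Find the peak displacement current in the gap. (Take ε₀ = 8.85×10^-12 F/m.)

2.12×10^-3 A

(dE/dt)_max = V₀ω/d = 3.466×10^11 V/(m·s); ω = 7.05×10^6 rad/s.
I_d,max = ε₀ A (dE/dt)_max = (8.85×10^-12)(6.92×10^-4)(3.466×10^11) = 2.12×10^-3 A.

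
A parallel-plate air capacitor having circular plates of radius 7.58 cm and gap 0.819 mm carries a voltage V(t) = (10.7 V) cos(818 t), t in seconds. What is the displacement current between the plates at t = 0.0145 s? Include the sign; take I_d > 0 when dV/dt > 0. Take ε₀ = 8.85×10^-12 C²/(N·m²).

1.11×10^-6 A

dE/dt = (V₀ω/d)·−sin(ωt) with ωt = 11.861 rad: (10.7)(818)(0.6483)/(8.19×10^-4) = 6.928×10^6 V/(m·s).
I_d = ε₀ A dE/dt = (8.85×10^-12)(0.01805)(6.928×10^6) = 1.11×10^-6 A.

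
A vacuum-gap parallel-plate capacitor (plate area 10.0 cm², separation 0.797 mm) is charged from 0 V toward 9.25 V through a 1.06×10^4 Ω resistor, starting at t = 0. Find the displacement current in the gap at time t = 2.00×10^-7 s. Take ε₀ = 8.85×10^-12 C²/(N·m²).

1.60×10^-4 A

C = ε₀A/d = (8.85×10^-12)(1.00×10^-3)/(7.97×10^-4) = 1.110×10^-11 F and τ = RC = 1.177×10^-7 s. I_d in the gap equals the RC charging current.
I_d(t) = (V₀/R) e^(−t/τ) = 8.726×10^-4 · e^(−1.699) = 1.60×10^-4 A.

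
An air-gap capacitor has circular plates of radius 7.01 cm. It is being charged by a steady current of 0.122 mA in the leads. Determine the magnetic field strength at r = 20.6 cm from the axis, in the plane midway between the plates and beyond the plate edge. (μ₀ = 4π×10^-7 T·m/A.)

1.18×10^-10 T

No conduction current crosses the gap, so I_d there equals the 1.22×10^-4 A in the leads.
For r ≥ R the full I_d is enclosed: B = μ₀ I_d/(2πr) = (4π×10^-7)(1.22×10^-4)/(2π·0.206) = 1.18×10^-10 T.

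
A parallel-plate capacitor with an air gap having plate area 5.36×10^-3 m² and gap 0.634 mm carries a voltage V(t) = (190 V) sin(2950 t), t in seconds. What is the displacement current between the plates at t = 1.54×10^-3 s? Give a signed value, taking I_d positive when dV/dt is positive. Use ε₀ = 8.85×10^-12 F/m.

-7.07×10^-6 A

C = ε₀A/d = (8.85×10^-12)(5.36×10^-3)/(6.34×10^-4) = 7.482×10^-11 F. dV/dt = V₀ω·cos(ωt); at ωt = 4.543 rad this factor is -0.1686.
I_d = C dV/dt = (7.482×10^-11)(190)(2950)(-0.1686) = -7.07×10^-6 A.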